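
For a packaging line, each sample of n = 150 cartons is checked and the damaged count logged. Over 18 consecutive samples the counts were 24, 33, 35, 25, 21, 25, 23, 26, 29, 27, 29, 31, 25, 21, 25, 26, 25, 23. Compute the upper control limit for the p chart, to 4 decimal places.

0.2683

p̄ = Σdᵢ / (k·n) = 473 / (18 × 150) = 0.17519
UCL = p̄ + 3·√(p̄(1−p̄)/n) = 0.17519 + 3 × √(0.17519×0.82481/150) = 0.17519 + 3 × 0.03104 = 0.26830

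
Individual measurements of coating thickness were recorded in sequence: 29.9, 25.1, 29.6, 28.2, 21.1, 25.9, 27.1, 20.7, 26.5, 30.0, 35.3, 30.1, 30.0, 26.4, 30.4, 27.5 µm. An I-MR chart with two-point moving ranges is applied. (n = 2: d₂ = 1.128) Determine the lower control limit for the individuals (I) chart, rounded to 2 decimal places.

16.99

X̄ = (29.9 + 25.1 + 29.6 + 28.2 + 21.1 + 25.9 + 27.1 + 20.7 + 26.5 + 30.0 + 35.3 + 30.1 + 30.0 + 26.4 + 30.4 + 27.5) / 16 = 27.7375
Moving ranges: 4.8, 4.5, 1.4, 7.1, 4.8, 1.2, 6.4, 5.8, 3.5, 5.3, 5.2, 0.1, 3.6, 4.0, 2.9; M̄R̄ = 60.6000 / 15 = 4.0400
LCL = X̄ − 3·M̄R̄/d₂ = 27.7375 − 3 × 4.0400 / 1.128 = 16.9928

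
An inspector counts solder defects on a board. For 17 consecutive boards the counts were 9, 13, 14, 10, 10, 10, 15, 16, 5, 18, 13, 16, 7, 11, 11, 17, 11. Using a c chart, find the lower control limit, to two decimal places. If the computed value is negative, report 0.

c̄ = (9 + 13 + 14 + 10 + 10 + 10 + 15 + 16 + 5 + 18 + 13 + 16 + 7 + 11 + 11 + 17 + 11) / 17 = 206 / 17 = 12.1176
LCL = c̄ − 3√c̄ = 12.1176 − 3 × 3.4810 = 1.6745

1.67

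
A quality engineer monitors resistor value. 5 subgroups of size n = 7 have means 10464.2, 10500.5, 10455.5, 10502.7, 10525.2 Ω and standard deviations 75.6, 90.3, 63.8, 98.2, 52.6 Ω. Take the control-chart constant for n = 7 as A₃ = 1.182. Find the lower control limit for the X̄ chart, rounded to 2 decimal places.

X̄̄ = (10464.2 + 10500.5 + 10455.5 + 10502.7 + 10525.2) / 5 = 10489.6200
s̄ = (75.6 + 90.3 + 63.8 + 98.2 + 52.6) / 5 = 76.1000
LCL = X̄̄ − A₃·s̄ = 10489.6200 − 1.182 × 76.1000 = 10399.6698

10399.67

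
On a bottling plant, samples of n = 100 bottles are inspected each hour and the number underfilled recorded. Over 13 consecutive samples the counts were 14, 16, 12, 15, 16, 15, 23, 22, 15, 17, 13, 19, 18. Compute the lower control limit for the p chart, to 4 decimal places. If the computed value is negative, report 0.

p̄ = Σdᵢ / (k·n) = 215 / (13 × 100) = 0.16538
LCL = p̄ − 3·√(p̄(1−p̄)/n) = 0.16538 − 3 × 0.03715 = 0.05393

0.0539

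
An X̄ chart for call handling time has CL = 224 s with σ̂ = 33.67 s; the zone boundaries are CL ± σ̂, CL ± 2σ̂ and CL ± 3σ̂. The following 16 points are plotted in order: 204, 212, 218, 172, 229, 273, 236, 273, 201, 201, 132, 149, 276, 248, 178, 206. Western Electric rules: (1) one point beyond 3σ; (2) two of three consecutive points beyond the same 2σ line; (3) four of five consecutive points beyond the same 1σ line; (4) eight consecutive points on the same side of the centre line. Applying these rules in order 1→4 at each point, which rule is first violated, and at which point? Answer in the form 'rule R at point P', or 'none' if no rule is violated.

Zone of each point (C = within 1σ̂, B = 1σ̂–2σ̂, A = 2σ̂–3σ̂, * = beyond 3σ̂; sign = side of CL): 1:-C, 2:-C, 3:-C, 4:-B, 5:+C, 6:+B, 7:+C, 8:+B, 9:-C, 10:-C, 11:-A, 12:-A, 13:+B, 14:+C, 15:-B, 16:-C
Rule 2 (two of three consecutive points beyond the same 2σ limit) is satisfied at point 12.

rule 2 at point 12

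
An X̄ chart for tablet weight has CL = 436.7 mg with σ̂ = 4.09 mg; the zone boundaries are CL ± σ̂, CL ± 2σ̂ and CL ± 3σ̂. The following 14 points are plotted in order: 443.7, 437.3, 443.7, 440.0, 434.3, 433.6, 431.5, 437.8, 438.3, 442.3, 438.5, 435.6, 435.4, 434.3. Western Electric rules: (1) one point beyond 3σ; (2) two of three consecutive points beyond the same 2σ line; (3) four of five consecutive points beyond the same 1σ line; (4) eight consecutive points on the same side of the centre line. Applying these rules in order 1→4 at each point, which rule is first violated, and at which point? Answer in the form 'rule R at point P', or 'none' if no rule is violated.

none

Zone of each point (C = within 1σ̂, B = 1σ̂–2σ̂, A = 2σ̂–3σ̂, * = beyond 3σ̂; sign = side of CL): 1:+B, 2:+C, 3:+B, 4:+C, 5:-C, 6:-C, 7:-B, 8:+C, 9:+C, 10:+B, 11:+C, 12:-C, 13:-C, 14:-C
No rule fires across all 14 points.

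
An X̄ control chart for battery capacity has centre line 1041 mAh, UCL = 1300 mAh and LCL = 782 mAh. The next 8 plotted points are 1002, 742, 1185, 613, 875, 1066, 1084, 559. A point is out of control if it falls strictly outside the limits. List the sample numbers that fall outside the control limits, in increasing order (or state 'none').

2, 4, 8

Compare each point to [782, 1300]: sample 2 = 742 < LCL; sample 4 = 613 < LCL; sample 8 = 559 < LCL.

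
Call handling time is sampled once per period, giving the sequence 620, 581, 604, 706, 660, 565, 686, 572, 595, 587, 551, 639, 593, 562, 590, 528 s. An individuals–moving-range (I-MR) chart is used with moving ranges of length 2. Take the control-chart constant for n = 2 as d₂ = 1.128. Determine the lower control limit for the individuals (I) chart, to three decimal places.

X̄ = (620 + 581 + 604 + 706 + 660 + 565 + 686 + 572 + 595 + 587 + 551 + 639 + 593 + 562 + 590 + 528) / 16 = 602.4375
Moving ranges: 39, 23, 102, 46, 95, 121, 114, 23, 8, 36, 88, 46, 31, 28, 62; M̄R̄ = 862.0000 / 15 = 57.4667
LCL = X̄ − 3·M̄R̄/d₂ = 602.4375 − 3 × 57.4667 / 1.128 = 449.6006

449.601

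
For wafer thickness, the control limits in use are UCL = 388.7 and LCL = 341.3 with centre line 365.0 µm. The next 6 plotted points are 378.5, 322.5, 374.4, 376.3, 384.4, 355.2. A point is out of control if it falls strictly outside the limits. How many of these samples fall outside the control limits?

1

Compare each point to [341.3, 388.7]: sample 2 = 322.5 < LCL.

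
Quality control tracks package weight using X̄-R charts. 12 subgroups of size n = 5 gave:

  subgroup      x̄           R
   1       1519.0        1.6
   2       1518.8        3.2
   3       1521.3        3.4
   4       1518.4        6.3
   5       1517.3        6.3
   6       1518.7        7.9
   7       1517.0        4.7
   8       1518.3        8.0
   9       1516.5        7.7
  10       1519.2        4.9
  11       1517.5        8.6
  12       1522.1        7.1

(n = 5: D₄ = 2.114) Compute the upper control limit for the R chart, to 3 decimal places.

R̄ = (1.6 + 3.2 + 3.4 + 6.3 + 6.3 + 7.9 + 4.7 + 8.0 + 7.7 + 4.9 + 8.6 + 7.1) / 12 = 69.7000 / 12 = 5.8083
UCL_R = D₄·R̄ = 2.114 × 5.8083 = 12.2788

12.279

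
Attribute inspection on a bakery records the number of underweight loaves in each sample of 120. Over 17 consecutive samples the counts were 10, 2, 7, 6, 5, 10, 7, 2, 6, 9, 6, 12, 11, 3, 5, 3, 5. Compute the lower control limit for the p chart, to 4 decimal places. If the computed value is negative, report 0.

0.0000

p̄ = Σdᵢ / (k·n) = 109 / (17 × 120) = 0.05343
LCL = p̄ − 3·√(p̄(1−p̄)/n) = 0.05343 − 3 × 0.02053 = -0.00816 → 0 (negative, so LCL = 0)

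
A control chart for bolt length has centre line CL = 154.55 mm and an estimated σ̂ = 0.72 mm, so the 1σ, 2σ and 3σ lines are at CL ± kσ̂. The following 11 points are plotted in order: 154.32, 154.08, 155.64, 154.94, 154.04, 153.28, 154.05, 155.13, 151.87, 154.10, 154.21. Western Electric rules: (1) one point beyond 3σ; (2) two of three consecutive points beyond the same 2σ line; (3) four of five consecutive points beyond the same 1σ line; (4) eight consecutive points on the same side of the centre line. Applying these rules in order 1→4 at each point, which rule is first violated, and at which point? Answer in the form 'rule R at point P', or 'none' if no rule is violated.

Zone of each point (C = within 1σ̂, B = 1σ̂–2σ̂, A = 2σ̂–3σ̂, * = beyond 3σ̂; sign = side of CL): 1:-C, 2:-C, 3:+B, 4:+C, 5:-C, 6:-B, 7:-C, 8:+C, 9:-*, 10:-C, 11:-C
Rule 1 (one point beyond the 3σ limits) is satisfied at point 9.

rule 1 at point 9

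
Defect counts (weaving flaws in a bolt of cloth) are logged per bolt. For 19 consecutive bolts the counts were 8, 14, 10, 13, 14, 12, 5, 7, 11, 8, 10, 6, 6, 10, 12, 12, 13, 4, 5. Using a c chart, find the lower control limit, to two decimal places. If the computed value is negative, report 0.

0.24

c̄ = (8 + 14 + 10 + 13 + 14 + 12 + 5 + 7 + 11 + 8 + 10 + 6 + 6 + 10 + 12 + 12 + 13 + 4 + 5) / 19 = 180 / 19 = 9.4737
LCL = c̄ − 3√c̄ = 9.4737 − 3 × 3.0779 = 0.2399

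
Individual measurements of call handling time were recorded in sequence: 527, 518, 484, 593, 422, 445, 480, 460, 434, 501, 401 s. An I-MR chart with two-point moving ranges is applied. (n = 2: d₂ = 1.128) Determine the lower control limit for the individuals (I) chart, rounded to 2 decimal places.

320.66

X̄ = (527 + 518 + 484 + 593 + 422 + 445 + 480 + 460 + 434 + 501 + 401) / 11 = 478.6364
Moving ranges: 9, 34, 109, 171, 23, 35, 20, 26, 67, 100; M̄R̄ = 594.0000 / 10 = 59.4000
LCL = X̄ − 3·M̄R̄/d₂ = 478.6364 − 3 × 59.4000 / 1.128 = 320.6576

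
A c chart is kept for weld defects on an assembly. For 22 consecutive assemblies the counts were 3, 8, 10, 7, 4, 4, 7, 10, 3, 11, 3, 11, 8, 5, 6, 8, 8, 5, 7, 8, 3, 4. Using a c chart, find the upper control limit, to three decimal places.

14.149

c̄ = (3 + 8 + 10 + 7 + 4 + 4 + 7 + 10 + 3 + 11 + 3 + 11 + 8 + 5 + 6 + 8 + 8 + 5 + 7 + 8 + 3 + 4) / 22 = 143 / 22 = 6.5000
UCL = c̄ + 3√c̄ = 6.5000 + 3 × √6.5000 = 6.5000 + 3 × 2.5495 = 14.1485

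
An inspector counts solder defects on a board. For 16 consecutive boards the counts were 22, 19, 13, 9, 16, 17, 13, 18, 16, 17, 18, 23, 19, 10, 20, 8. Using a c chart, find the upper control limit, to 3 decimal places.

c̄ = (22 + 19 + 13 + 9 + 16 + 17 + 13 + 18 + 16 + 17 + 18 + 23 + 19 + 10 + 20 + 8) / 16 = 258 / 16 = 16.1250
UCL = c̄ + 3√c̄ = 16.1250 + 3 × √16.1250 = 16.1250 + 3 × 4.0156 = 28.1718

28.172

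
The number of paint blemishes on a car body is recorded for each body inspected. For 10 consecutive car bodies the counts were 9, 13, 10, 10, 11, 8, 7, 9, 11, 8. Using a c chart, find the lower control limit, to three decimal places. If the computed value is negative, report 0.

0.305

c̄ = (9 + 13 + 10 + 10 + 11 + 8 + 7 + 9 + 11 + 8) / 10 = 96 / 10 = 9.6000
LCL = c̄ − 3√c̄ = 9.6000 − 3 × 3.0984 = 0.3048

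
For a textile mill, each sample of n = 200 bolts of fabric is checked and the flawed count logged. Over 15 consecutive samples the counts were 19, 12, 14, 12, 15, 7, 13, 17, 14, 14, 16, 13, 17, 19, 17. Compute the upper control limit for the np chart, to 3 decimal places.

p̄ = Σdᵢ / (k·n) = 219 / (15 × 200) = 0.07300
UCL = np̄ + 3·√(np̄(1−p̄)) = 14.6000 + 3 × √(14.6000×0.92700) = 14.6000 + 3 × 3.6789 = 25.6367

25.637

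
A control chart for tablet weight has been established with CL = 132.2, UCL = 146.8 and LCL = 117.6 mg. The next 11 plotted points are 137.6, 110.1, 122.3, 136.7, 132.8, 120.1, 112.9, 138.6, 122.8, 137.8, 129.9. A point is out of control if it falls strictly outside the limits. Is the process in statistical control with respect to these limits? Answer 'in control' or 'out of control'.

out of control

Compare each point to [117.6, 146.8]: sample 2 = 110.1 < LCL; sample 7 = 112.9 < LCL.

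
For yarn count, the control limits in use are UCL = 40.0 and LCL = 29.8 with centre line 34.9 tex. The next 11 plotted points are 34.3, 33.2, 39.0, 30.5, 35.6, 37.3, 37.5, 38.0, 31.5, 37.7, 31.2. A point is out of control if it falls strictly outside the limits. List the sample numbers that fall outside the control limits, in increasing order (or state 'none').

none

All 11 points lie within [29.8, 40.0].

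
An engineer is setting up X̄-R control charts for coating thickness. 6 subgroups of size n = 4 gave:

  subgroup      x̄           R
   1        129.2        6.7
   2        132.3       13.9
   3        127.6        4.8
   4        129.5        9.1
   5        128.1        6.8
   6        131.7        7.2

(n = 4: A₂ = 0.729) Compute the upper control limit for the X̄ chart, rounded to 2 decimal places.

X̄̄ = (129.2 + 132.3 + 127.6 + 129.5 + 128.1 + 131.7) / 6 = 778.4000 / 6 = 129.7333
R̄ = (6.7 + 13.9 + 4.8 + 9.1 + 6.8 + 7.2) / 6 = 48.5000 / 6 = 8.0833
UCL = X̄̄ + A₂·R̄ = 129.7333 + 0.729 × 8.0833 = 135.6261

135.63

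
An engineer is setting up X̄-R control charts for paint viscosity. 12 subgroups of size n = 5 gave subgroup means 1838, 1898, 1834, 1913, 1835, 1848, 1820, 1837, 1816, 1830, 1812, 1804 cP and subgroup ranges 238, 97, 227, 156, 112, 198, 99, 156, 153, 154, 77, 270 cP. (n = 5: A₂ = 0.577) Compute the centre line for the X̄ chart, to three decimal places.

X̄̄ = (1838 + 1898 + 1834 + 1913 + 1835 + 1848 + 1820 + 1837 + 1816 + 1830 + 1812 + 1804) / 12 = 22085.0000 / 12 = 1840.4167
CL = X̄̄ = 1840.4167

1840.417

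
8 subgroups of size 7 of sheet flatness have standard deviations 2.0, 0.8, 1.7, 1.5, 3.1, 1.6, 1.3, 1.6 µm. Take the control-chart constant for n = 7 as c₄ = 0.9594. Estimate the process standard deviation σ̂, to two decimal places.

1.77

s̄ = (2.0 + 0.8 + 1.7 + 1.5 + 3.1 + 1.6 + 1.3 + 1.6) / 8 = 1.7000
σ̂ = s̄ / c₄ = 1.7000 / 0.9594 = 1.7719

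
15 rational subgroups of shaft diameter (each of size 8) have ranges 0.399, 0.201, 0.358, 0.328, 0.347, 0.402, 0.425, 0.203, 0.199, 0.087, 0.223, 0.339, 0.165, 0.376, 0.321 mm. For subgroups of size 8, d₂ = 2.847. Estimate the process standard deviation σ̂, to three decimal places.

0.102

R̄ = (0.399 + 0.201 + 0.358 + 0.328 + 0.347 + 0.402 + 0.425 + 0.203 + 0.199 + 0.087 + 0.223 + 0.339 + 0.165 + 0.376 + 0.321) / 15 = 0.2915
σ̂ = R̄ / d₂ = 0.2915 / 2.847 = 0.1024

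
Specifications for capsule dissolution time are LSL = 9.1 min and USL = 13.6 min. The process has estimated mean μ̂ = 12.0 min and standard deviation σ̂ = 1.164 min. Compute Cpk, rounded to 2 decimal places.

0.46

Cpu = (USL − μ̂) / (3σ̂) = (13.6 − 12.0) / (3 × 1.164) = 0.4582; Cpl = (μ̂ − LSL) / (3σ̂) = (12.0 − 9.1) / (3 × 1.164) = 0.8305; Cpk = min(Cpu, Cpl) = 0.4582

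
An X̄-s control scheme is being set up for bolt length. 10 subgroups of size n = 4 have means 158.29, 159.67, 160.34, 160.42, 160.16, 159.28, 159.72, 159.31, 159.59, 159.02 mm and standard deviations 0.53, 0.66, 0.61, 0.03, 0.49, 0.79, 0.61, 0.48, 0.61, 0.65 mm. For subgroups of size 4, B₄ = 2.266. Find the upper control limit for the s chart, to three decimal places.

s̄ = (0.53 + 0.66 + 0.61 + 0.03 + 0.49 + 0.79 + 0.61 + 0.48 + 0.61 + 0.65) / 10 = 0.5460
UCL_s = B₄·s̄ = 2.266 × 0.5460 = 1.2372

1.237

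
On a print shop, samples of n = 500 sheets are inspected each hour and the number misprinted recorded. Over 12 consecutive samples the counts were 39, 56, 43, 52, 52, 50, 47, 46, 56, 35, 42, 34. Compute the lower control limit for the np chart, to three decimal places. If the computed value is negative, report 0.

p̄ = Σdᵢ / (k·n) = 552 / (12 × 500) = 0.09200
LCL = np̄ − 3·√(np̄(1−p̄)) = 46.0000 − 3 × 6.4628 = 26.6115

26.612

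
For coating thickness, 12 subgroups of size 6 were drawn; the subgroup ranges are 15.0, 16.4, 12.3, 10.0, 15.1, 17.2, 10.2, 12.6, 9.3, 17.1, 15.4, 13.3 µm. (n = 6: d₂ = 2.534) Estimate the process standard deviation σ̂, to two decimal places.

R̄ = (15.0 + 16.4 + 12.3 + 10.0 + 15.1 + 17.2 + 10.2 + 12.6 + 9.3 + 17.1 + 15.4 + 13.3) / 12 = 13.6583
σ̂ = R̄ / d₂ = 13.6583 / 2.534 = 5.3900

5.39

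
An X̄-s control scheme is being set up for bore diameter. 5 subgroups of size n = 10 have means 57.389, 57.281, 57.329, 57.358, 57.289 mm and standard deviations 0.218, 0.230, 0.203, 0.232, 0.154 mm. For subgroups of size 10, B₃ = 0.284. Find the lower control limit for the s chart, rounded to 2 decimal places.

s̄ = (0.218 + 0.230 + 0.203 + 0.232 + 0.154) / 5 = 0.2074
LCL_s = B₃·s̄ = 0.284 × 0.2074 = 0.0589

0.06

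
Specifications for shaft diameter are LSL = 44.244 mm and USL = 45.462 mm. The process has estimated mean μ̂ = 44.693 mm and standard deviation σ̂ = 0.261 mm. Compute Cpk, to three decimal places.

0.573

Cpu = (USL − μ̂) / (3σ̂) = (45.462 − 44.693) / (3 × 0.261) = 0.9821; Cpl = (μ̂ − LSL) / (3σ̂) = (44.693 − 44.244) / (3 × 0.261) = 0.5734; Cpk = min(Cpu, Cpl) = 0.5734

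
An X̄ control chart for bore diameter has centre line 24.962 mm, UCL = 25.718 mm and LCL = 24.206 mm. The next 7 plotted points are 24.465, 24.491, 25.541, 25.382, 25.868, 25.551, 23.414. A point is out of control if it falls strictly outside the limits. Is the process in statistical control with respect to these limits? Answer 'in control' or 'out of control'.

out of control

Compare each point to [24.206, 25.718]: sample 5 = 25.868 > UCL; sample 7 = 23.414 < LCL.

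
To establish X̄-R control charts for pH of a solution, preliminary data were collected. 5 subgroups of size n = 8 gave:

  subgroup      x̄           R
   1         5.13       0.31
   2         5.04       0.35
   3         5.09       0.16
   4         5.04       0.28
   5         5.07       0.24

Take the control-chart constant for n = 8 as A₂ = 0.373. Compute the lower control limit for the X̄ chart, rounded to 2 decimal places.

X̄̄ = (5.13 + 5.04 + 5.09 + 5.04 + 5.07) / 5 = 25.3700 / 5 = 5.0740
R̄ = (0.31 + 0.35 + 0.16 + 0.28 + 0.24) / 5 = 1.3400 / 5 = 0.2680
LCL = X̄̄ − A₂·R̄ = 5.0740 − 0.373 × 0.2680 = 4.9740

4.97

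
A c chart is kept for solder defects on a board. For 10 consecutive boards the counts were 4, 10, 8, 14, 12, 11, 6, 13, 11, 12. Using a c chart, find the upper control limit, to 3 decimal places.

19.634

c̄ = (4 + 10 + 8 + 14 + 12 + 11 + 6 + 13 + 11 + 12) / 10 = 101 / 10 = 10.1000
UCL = c̄ + 3√c̄ = 10.1000 + 3 × √10.1000 = 10.1000 + 3 × 3.1780 = 19.6341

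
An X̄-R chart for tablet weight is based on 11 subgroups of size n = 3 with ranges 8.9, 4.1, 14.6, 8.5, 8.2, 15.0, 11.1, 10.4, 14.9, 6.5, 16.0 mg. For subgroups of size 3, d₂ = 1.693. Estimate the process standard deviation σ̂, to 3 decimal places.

6.347

R̄ = (8.9 + 4.1 + 14.6 + 8.5 + 8.2 + 15.0 + 11.1 + 10.4 + 14.9 + 6.5 + 16.0) / 11 = 10.7455
σ̂ = R̄ / d₂ = 10.7455 / 1.693 = 6.3470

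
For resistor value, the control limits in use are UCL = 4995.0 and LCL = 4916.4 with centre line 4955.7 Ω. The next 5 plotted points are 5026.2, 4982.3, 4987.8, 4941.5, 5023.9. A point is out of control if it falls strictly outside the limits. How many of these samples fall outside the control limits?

Compare each point to [4916.4, 4995.0]: sample 1 = 5026.2 > UCL; sample 5 = 5023.9 > UCL.

2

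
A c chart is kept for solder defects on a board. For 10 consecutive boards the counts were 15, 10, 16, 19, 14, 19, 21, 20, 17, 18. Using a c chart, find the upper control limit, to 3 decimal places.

c̄ = (15 + 10 + 16 + 19 + 14 + 19 + 21 + 20 + 17 + 18) / 10 = 169 / 10 = 16.9000
UCL = c̄ + 3√c̄ = 16.9000 + 3 × √16.9000 = 16.9000 + 3 × 4.1110 = 29.2329

29.233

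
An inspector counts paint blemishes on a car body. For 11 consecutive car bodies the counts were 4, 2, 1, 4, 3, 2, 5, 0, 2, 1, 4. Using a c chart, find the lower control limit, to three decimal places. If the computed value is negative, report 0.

0.000

c̄ = (4 + 2 + 1 + 4 + 3 + 2 + 5 + 0 + 2 + 1 + 4) / 11 = 28 / 11 = 2.5455
LCL = c̄ − 3√c̄ = 2.5455 − 3 × 1.5954 = -2.2409 → 0 (cannot be negative)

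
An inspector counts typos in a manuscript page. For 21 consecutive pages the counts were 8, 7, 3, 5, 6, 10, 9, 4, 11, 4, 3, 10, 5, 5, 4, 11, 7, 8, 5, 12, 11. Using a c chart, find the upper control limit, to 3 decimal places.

15.012

c̄ = (8 + 7 + 3 + 5 + 6 + 10 + 9 + 4 + 11 + 4 + 3 + 10 + 5 + 5 + 4 + 11 + 7 + 8 + 5 + 12 + 11) / 21 = 148 / 21 = 7.0476
UCL = c̄ + 3√c̄ = 7.0476 + 3 × √7.0476 = 7.0476 + 3 × 2.6547 = 15.0118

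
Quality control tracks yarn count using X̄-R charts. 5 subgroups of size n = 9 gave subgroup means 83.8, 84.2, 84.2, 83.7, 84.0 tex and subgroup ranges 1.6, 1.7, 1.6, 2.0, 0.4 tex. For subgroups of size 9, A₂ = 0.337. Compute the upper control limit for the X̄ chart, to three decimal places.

84.472

X̄̄ = (83.8 + 84.2 + 84.2 + 83.7 + 84.0) / 5 = 419.9000 / 5 = 83.9800
R̄ = (1.6 + 1.7 + 1.6 + 2.0 + 0.4) / 5 = 7.3000 / 5 = 1.4600
UCL = X̄̄ + A₂·R̄ = 83.9800 + 0.337 × 1.4600 = 84.4720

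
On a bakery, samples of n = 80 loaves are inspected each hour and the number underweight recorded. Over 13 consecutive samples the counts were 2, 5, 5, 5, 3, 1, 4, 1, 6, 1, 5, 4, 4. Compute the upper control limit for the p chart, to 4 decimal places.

0.1132

p̄ = Σdᵢ / (k·n) = 46 / (13 × 80) = 0.04423
UCL = p̄ + 3·√(p̄(1−p̄)/n) = 0.04423 + 3 × √(0.04423×0.95577/80) = 0.04423 + 3 × 0.02299 = 0.11319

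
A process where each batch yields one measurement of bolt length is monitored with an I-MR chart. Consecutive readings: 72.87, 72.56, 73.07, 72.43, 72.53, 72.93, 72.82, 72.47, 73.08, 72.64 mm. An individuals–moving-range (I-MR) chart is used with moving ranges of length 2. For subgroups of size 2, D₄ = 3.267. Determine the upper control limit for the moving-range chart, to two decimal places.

Moving ranges: 0.31, 0.51, 0.64, 0.10, 0.40, 0.11, 0.35, 0.61, 0.44; M̄R̄ = 3.4700 / 9 = 0.3856
UCL_MR = D₄·M̄R̄ = 3.267 × 0.3856 = 1.2596

1.26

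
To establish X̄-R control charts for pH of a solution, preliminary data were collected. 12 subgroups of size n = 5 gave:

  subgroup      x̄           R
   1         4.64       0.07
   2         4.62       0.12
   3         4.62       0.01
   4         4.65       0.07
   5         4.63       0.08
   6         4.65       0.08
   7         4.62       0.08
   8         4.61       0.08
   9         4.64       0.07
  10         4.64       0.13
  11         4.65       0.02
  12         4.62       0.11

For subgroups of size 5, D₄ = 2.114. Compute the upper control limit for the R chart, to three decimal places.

0.162

R̄ = (0.07 + 0.12 + 0.01 + 0.07 + 0.08 + 0.08 + 0.08 + 0.08 + 0.07 + 0.13 + 0.02 + 0.11) / 12 = 0.9200 / 12 = 0.0767
UCL_R = D₄·R̄ = 2.114 × 0.0767 = 0.1621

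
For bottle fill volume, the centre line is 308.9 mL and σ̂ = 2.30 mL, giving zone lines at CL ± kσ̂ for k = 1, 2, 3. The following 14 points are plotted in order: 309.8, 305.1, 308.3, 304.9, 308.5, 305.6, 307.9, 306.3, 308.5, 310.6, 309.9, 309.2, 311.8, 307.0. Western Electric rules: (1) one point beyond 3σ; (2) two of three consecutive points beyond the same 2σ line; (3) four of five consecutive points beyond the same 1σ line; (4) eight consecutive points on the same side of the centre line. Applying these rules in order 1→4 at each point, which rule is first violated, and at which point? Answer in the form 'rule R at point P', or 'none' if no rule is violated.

Zone of each point (C = within 1σ̂, B = 1σ̂–2σ̂, A = 2σ̂–3σ̂, * = beyond 3σ̂; sign = side of CL): 1:+C, 2:-B, 3:-C, 4:-B, 5:-C, 6:-B, 7:-C, 8:-B, 9:-C, 10:+C, 11:+C, 12:+C, 13:+B, 14:-C
Rule 4 (eight consecutive points on the same side of the centre line) is satisfied at point 9.

rule 4 at point 9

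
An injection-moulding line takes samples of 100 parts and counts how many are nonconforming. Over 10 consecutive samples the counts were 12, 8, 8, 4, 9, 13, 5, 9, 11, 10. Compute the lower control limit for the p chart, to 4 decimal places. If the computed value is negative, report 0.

p̄ = Σdᵢ / (k·n) = 89 / (10 × 100) = 0.08900
LCL = p̄ − 3·√(p̄(1−p̄)/n) = 0.08900 − 3 × 0.02847 = 0.00358

0.0036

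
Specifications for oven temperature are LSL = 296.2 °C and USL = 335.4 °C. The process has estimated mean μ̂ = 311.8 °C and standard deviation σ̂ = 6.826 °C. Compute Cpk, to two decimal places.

0.76

Cpu = (USL − μ̂) / (3σ̂) = (335.4 − 311.8) / (3 × 6.826) = 1.1525; Cpl = (μ̂ − LSL) / (3σ̂) = (311.8 − 296.2) / (3 × 6.826) = 0.7618; Cpk = min(Cpu, Cpl) = 0.7618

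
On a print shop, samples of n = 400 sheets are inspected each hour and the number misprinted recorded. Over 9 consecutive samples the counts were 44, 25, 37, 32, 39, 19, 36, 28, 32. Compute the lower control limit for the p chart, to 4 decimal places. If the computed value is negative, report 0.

p̄ = Σdᵢ / (k·n) = 292 / (9 × 400) = 0.08111
LCL = p̄ − 3·√(p̄(1−p̄)/n) = 0.08111 − 3 × 0.01365 = 0.04016

0.0402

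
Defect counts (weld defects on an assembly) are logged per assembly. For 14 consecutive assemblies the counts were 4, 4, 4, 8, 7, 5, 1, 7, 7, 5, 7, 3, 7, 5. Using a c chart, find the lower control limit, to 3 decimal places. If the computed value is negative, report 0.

0.000

c̄ = (4 + 4 + 4 + 8 + 7 + 5 + 1 + 7 + 7 + 5 + 7 + 3 + 7 + 5) / 14 = 74 / 14 = 5.2857
LCL = c̄ − 3√c̄ = 5.2857 − 3 × 2.2991 = -1.6115 → 0 (cannot be negative)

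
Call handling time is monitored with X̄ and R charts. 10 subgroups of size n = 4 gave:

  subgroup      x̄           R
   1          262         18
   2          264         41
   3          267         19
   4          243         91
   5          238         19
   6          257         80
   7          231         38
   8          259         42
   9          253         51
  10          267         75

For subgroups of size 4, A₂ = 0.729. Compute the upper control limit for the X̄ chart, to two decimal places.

X̄̄ = (262 + 264 + 267 + 243 + 238 + 257 + 231 + 259 + 253 + 267) / 10 = 2541.0000 / 10 = 254.1000
R̄ = (18 + 41 + 19 + 91 + 19 + 80 + 38 + 42 + 51 + 75) / 10 = 474.0000 / 10 = 47.4000
UCL = X̄̄ + A₂·R̄ = 254.1000 + 0.729 × 47.4000 = 288.6546

288.65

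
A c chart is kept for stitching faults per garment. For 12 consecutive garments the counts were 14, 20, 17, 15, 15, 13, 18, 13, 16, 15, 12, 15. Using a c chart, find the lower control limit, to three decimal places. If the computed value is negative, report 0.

c̄ = (14 + 20 + 17 + 15 + 15 + 13 + 18 + 13 + 16 + 15 + 12 + 15) / 12 = 183 / 12 = 15.2500
LCL = c̄ − 3√c̄ = 15.2500 − 3 × 3.9051 = 3.5346

3.535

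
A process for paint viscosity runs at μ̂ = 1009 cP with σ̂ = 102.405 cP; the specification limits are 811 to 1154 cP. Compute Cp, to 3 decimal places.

0.558

Cp = (USL − LSL) / (6σ̂) = (1154 − 811) / (6 × 102.405) = 343.0000 / 614.4300 = 0.5582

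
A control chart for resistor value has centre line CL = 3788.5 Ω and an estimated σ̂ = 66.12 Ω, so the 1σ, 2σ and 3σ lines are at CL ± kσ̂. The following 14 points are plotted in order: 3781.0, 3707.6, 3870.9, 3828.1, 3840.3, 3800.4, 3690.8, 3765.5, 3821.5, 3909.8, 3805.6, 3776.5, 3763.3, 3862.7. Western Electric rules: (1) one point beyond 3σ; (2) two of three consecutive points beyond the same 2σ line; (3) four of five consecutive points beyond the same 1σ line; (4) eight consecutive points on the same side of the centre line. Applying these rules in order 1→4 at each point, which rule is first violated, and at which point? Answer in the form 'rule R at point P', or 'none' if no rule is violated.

none

Zone of each point (C = within 1σ̂, B = 1σ̂–2σ̂, A = 2σ̂–3σ̂, * = beyond 3σ̂; sign = side of CL): 1:-C, 2:-B, 3:+B, 4:+C, 5:+C, 6:+C, 7:-B, 8:-C, 9:+C, 10:+B, 11:+C, 12:-C, 13:-C, 14:+B
No rule fires across all 14 points.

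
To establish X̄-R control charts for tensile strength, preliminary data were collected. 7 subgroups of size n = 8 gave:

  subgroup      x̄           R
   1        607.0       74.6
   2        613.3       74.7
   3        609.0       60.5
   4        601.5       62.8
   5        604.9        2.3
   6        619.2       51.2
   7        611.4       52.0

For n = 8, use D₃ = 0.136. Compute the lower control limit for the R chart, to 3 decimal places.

7.346

R̄ = (74.6 + 74.7 + 60.5 + 62.8 + 2.3 + 51.2 + 52.0) / 7 = 378.1000 / 7 = 54.0143
LCL_R = D₃·R̄ = 0.136 × 54.0143 = 7.3459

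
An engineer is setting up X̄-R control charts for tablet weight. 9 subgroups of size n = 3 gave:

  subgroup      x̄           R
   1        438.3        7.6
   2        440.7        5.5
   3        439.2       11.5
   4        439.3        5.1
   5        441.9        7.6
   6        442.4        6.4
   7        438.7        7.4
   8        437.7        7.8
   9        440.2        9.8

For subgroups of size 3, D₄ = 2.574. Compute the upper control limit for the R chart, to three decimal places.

19.648

R̄ = (7.6 + 5.5 + 11.5 + 5.1 + 7.6 + 6.4 + 7.4 + 7.8 + 9.8) / 9 = 68.7000 / 9 = 7.6333
UCL_R = D₄·R̄ = 2.574 × 7.6333 = 19.6482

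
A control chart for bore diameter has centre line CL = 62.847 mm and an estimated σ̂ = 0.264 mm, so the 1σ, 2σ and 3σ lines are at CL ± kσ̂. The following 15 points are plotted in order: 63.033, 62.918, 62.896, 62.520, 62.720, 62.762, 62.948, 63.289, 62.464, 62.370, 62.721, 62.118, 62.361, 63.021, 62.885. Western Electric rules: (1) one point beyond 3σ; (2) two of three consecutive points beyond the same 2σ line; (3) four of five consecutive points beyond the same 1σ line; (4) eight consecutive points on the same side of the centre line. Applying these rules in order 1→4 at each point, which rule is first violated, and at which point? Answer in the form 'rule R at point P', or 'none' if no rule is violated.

rule 3 at point 13

Zone of each point (C = within 1σ̂, B = 1σ̂–2σ̂, A = 2σ̂–3σ̂, * = beyond 3σ̂; sign = side of CL): 1:+C, 2:+C, 3:+C, 4:-B, 5:-C, 6:-C, 7:+C, 8:+B, 9:-B, 10:-B, 11:-C, 12:-A, 13:-B, 14:+C, 15:+C
Rule 3 (four of five consecutive points beyond the same 1σ limit) is satisfied at point 13.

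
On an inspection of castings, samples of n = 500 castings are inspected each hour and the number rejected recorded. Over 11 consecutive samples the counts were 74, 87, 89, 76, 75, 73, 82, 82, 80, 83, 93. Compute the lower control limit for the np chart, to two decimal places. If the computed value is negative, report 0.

56.52

p̄ = Σdᵢ / (k·n) = 894 / (11 × 500) = 0.16255
LCL = np̄ − 3·√(np̄(1−p̄)) = 81.2727 − 3 × 8.2500 = 56.5228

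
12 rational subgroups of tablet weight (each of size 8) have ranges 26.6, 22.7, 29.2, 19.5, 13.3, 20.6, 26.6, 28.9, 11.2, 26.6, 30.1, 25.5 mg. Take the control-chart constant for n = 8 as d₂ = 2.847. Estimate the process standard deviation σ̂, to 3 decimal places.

R̄ = (26.6 + 22.7 + 29.2 + 19.5 + 13.3 + 20.6 + 26.6 + 28.9 + 11.2 + 26.6 + 30.1 + 25.5) / 12 = 23.4000
σ̂ = R̄ / d₂ = 23.4000 / 2.847 = 8.2192

8.219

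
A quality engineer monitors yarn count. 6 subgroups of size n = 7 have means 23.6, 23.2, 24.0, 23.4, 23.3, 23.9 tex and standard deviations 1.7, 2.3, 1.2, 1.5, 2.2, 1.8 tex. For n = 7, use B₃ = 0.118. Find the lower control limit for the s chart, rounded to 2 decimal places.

0.21

s̄ = (1.7 + 2.3 + 1.2 + 1.5 + 2.2 + 1.8) / 6 = 1.7833
LCL_s = B₃·s̄ = 0.118 × 1.7833 = 0.2104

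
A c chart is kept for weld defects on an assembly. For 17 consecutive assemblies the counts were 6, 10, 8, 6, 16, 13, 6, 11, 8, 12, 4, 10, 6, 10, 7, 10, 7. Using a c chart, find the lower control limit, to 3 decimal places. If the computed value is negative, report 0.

c̄ = (6 + 10 + 8 + 6 + 16 + 13 + 6 + 11 + 8 + 12 + 4 + 10 + 6 + 10 + 7 + 10 + 7) / 17 = 150 / 17 = 8.8235
LCL = c̄ − 3√c̄ = 8.8235 − 3 × 2.9704 = -0.0878 → 0 (cannot be negative)

0.000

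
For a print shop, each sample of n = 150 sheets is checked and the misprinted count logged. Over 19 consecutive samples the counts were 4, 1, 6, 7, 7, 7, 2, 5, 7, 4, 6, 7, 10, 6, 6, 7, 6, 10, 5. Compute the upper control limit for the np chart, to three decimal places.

p̄ = Σdᵢ / (k·n) = 113 / (19 × 150) = 0.03965
UCL = np̄ + 3·√(np̄(1−p̄)) = 5.9474 + 3 × √(5.9474×0.96035) = 5.9474 + 3 × 2.3899 = 13.1170

13.117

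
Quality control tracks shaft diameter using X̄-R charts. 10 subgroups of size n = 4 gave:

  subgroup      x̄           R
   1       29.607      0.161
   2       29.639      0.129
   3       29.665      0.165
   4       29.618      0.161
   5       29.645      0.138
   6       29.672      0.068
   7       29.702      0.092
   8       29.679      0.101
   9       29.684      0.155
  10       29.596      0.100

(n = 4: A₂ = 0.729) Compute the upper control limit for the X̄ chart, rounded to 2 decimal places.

29.74

X̄̄ = (29.607 + 29.639 + 29.665 + 29.618 + 29.645 + 29.672 + 29.702 + 29.679 + 29.684 + 29.596) / 10 = 296.5070 / 10 = 29.6507
R̄ = (0.161 + 0.129 + 0.165 + 0.161 + 0.138 + 0.068 + 0.092 + 0.101 + 0.155 + 0.100) / 10 = 1.2700 / 10 = 0.1270
UCL = X̄̄ + A₂·R̄ = 29.6507 + 0.729 × 0.1270 = 29.7433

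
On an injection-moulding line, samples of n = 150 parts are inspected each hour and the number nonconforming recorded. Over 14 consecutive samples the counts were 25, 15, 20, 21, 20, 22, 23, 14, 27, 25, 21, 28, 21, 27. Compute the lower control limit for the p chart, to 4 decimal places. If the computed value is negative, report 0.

p̄ = Σdᵢ / (k·n) = 309 / (14 × 150) = 0.14714
LCL = p̄ − 3·√(p̄(1−p̄)/n) = 0.14714 − 3 × 0.02892 = 0.06037

0.0604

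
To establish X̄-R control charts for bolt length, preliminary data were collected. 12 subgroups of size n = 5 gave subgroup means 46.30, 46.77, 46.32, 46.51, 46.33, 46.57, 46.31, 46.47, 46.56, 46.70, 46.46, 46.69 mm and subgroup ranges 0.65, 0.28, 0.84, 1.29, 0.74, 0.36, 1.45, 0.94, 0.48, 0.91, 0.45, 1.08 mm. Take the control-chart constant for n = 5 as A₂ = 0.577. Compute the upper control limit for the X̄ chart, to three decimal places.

46.955

X̄̄ = (46.30 + 46.77 + 46.32 + 46.51 + 46.33 + 46.57 + 46.31 + 46.47 + 46.56 + 46.70 + 46.46 + 46.69) / 12 = 557.9900 / 12 = 46.4992
R̄ = (0.65 + 0.28 + 0.84 + 1.29 + 0.74 + 0.36 + 1.45 + 0.94 + 0.48 + 0.91 + 0.45 + 1.08) / 12 = 9.4700 / 12 = 0.7892
UCL = X̄̄ + A₂·R̄ = 46.4992 + 0.577 × 0.7892 = 46.9545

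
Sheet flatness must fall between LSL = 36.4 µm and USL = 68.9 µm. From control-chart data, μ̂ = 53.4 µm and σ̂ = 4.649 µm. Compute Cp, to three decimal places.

Cp = (USL − LSL) / (6σ̂) = (68.9 − 36.4) / (6 × 4.649) = 32.5000 / 27.8940 = 1.1651

1.165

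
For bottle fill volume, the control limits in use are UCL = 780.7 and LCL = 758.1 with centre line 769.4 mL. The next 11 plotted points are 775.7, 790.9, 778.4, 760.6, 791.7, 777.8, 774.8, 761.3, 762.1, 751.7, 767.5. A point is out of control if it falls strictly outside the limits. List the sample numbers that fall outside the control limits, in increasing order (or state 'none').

Compare each point to [758.1, 780.7]: sample 2 = 790.9 > UCL; sample 5 = 791.7 > UCL; sample 10 = 751.7 < LCL.

2, 5, 10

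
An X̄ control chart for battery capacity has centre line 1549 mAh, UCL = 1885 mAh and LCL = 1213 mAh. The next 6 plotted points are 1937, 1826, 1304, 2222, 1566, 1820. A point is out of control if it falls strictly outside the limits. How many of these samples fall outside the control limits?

Compare each point to [1213, 1885]: sample 1 = 1937 > UCL; sample 4 = 2222 > UCL.

2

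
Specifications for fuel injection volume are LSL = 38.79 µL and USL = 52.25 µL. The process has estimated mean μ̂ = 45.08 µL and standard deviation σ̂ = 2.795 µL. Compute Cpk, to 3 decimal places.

Cpu = (USL − μ̂) / (3σ̂) = (52.25 − 45.08) / (3 × 2.795) = 0.8551; Cpl = (μ̂ − LSL) / (3σ̂) = (45.08 − 38.79) / (3 × 2.795) = 0.7501; Cpk = min(Cpu, Cpl) = 0.7501

0.750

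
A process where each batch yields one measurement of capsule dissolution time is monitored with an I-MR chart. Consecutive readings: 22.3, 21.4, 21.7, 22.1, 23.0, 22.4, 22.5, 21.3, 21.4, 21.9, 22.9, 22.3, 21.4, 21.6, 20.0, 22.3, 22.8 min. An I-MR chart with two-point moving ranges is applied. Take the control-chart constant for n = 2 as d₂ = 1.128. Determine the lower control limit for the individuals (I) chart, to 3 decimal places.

19.948

X̄ = (22.3 + 21.4 + 21.7 + 22.1 + 23.0 + 22.4 + 22.5 + 21.3 + 21.4 + 21.9 + 22.9 + 22.3 + 21.4 + 21.6 + 20.0 + 22.3 + 22.8) / 17 = 21.9588
Moving ranges: 0.9, 0.3, 0.4, 0.9, 0.6, 0.1, 1.2, 0.1, 0.5, 1.0, 0.6, 0.9, 0.2, 1.6, 2.3, 0.5; M̄R̄ = 12.1000 / 16 = 0.7562
LCL = X̄ − 3·M̄R̄/d₂ = 21.9588 − 3 × 0.7562 / 1.128 = 19.9475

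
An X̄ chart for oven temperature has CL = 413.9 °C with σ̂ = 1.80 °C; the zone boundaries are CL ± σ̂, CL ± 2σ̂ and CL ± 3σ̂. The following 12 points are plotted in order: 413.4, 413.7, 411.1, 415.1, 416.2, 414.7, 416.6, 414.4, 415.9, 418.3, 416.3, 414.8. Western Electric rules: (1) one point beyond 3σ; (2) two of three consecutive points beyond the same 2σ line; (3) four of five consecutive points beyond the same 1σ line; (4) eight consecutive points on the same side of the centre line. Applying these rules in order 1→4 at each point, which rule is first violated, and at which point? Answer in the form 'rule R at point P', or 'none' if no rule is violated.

rule 3 at point 11

Zone of each point (C = within 1σ̂, B = 1σ̂–2σ̂, A = 2σ̂–3σ̂, * = beyond 3σ̂; sign = side of CL): 1:-C, 2:-C, 3:-B, 4:+C, 5:+B, 6:+C, 7:+B, 8:+C, 9:+B, 10:+A, 11:+B, 12:+C
Rule 3 (four of five consecutive points beyond the same 1σ limit) is satisfied at point 11.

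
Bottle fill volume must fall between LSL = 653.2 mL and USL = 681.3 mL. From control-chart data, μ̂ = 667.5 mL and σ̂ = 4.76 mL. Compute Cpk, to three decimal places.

0.966

Cpu = (USL − μ̂) / (3σ̂) = (681.3 − 667.5) / (3 × 4.76) = 0.9664; Cpl = (μ̂ − LSL) / (3σ̂) = (667.5 − 653.2) / (3 × 4.76) = 1.0014; Cpk = min(Cpu, Cpl) = 0.9664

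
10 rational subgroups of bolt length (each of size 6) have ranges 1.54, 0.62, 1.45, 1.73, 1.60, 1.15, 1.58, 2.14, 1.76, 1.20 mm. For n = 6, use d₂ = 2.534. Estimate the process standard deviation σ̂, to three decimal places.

0.583

R̄ = (1.54 + 0.62 + 1.45 + 1.73 + 1.60 + 1.15 + 1.58 + 2.14 + 1.76 + 1.20) / 10 = 1.4770
σ̂ = R̄ / d₂ = 1.4770 / 2.534 = 0.5829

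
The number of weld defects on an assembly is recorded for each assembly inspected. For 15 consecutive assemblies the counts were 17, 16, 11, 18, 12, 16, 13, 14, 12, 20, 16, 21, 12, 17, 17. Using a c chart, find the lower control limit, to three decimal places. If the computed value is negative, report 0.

c̄ = (17 + 16 + 11 + 18 + 12 + 16 + 13 + 14 + 12 + 20 + 16 + 21 + 12 + 17 + 17) / 15 = 232 / 15 = 15.4667
LCL = c̄ − 3√c̄ = 15.4667 − 3 × 3.9328 = 3.6684

3.668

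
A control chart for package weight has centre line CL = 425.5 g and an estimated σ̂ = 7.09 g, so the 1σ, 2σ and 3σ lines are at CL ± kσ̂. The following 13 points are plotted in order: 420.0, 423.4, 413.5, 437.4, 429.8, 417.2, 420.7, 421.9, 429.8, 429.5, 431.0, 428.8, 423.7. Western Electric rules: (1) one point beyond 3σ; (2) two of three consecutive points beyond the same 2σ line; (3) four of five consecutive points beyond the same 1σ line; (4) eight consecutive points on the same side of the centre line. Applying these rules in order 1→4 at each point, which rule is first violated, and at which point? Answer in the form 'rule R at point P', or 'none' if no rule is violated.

none

Zone of each point (C = within 1σ̂, B = 1σ̂–2σ̂, A = 2σ̂–3σ̂, * = beyond 3σ̂; sign = side of CL): 1:-C, 2:-C, 3:-B, 4:+B, 5:+C, 6:-B, 7:-C, 8:-C, 9:+C, 10:+C, 11:+C, 12:+C, 13:-C
No rule fires across all 13 points.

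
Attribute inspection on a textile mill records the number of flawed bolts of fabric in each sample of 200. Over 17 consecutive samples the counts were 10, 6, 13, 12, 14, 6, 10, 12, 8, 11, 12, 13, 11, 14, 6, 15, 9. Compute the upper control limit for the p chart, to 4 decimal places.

0.1013

p̄ = Σdᵢ / (k·n) = 182 / (17 × 200) = 0.05353
UCL = p̄ + 3·√(p̄(1−p̄)/n) = 0.05353 + 3 × √(0.05353×0.94647/200) = 0.05353 + 3 × 0.01592 = 0.10128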